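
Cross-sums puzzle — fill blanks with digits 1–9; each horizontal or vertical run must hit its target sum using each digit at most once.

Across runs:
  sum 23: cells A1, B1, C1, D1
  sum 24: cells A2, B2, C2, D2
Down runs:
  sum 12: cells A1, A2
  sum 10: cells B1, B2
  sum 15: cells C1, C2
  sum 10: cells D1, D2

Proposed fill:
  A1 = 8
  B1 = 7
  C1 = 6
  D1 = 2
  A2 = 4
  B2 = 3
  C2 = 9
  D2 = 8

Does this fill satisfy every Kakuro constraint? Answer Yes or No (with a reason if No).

Across: 8+7+6+2=23; 4+3+9+8=24. Down: 8+4=12; 7+3=10; 6+9=15; 2+8=10. No digit repeats within any run.

Yes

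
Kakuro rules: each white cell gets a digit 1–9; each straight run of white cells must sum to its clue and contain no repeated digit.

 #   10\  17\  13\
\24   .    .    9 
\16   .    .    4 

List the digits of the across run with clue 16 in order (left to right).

24 in 3 cells must be {7,8,9}; 17 in 2 cells must be {8,9}.
R1C2 = 8: the only remaining digit allowed by both the 24 across and the 17 down.
R2C2 = 17 − 8 = 9 completes the 17 down.
R1C1 = 24 − 17 = 7 completes the 24 across.
R2C1 = 16 − 13 = 3 completes the 16 across.

3 9 4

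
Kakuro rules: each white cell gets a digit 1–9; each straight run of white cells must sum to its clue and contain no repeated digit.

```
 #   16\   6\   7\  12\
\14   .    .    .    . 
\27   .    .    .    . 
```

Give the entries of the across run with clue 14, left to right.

7 2 1 4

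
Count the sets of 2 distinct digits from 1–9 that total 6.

2

2 distinct digits from 1–9 sum between 3 and 17.
Enumerating: {1,5}, {2,4}.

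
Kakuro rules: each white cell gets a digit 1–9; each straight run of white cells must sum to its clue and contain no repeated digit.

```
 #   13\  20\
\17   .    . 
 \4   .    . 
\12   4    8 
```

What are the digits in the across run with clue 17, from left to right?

8 9

17 in 2 cells must be {8,9}; 4 in 2 cells must be {1,3}.
Given what's placed, R1C1 must be 8 to fit the 17 across and 13 down.
R1C2 = 17 − 8 = 9 completes the 17 across.
R2C1 = 13 − 12 = 1 completes the 13 down.
R2C2 = 4 − 1 = 3 completes the 4 across.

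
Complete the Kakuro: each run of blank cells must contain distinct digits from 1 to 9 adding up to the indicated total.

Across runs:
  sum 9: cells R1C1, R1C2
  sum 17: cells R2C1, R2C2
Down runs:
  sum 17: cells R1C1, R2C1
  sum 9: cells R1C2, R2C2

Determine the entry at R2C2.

8

17 in 2 cells must be {8,9}.
The 9 across and the 17 down share only 8, so R1C1 = 8.
R1C2 = 9 − 8 = 1 completes the 9 across.
R2C1 = 17 − 8 = 9 completes the 17 down.
R2C2 = 17 − 9 = 8 completes the 17 across.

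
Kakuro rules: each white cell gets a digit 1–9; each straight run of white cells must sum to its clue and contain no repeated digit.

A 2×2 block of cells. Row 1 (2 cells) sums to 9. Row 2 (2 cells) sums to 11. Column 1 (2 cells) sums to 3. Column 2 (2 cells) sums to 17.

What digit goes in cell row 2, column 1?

3 in 2 cells must be {1,2}; 17 in 2 cells must be {8,9}.
The 9 across and the 17 down share only 8, so (1,2) = 8.
The 11 across and the 3 down share only 2, so (2,1) = 2.
(2,2) = 11 − 2 = 9 completes the 11 across.
(1,1) = 9 − 8 = 1 completes the 9 across.

2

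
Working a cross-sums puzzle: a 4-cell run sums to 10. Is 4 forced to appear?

Yes

The only way to make 10 from 4 distinct digits is {1,2,3,4}, which contains 4.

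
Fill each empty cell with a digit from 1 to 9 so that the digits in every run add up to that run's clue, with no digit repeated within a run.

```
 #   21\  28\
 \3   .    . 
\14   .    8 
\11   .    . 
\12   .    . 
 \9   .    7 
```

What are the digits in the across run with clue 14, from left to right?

3 in 2 cells must be {1,2}.
R2C1 = 14 − 8 = 6 completes the 14 across.

6 8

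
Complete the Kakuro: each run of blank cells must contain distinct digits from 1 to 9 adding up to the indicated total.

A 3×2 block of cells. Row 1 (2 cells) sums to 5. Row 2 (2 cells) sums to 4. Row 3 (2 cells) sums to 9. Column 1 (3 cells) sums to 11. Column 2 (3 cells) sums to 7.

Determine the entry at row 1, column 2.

4

4 in 2 cells must be {1,3}; 7 in 3 cells must be {1,2,4}.
The 4 across and the 7 down share only 1, so (2,2) = 1.
(2,1) = 4 − 1 = 3 completes the 4 across.
Nothing is forced directly, so branch on (1,1), whose candidates are 1 or 2. If (1,1) = 2: then (1,2) would have to be in {3} for the 5 across but in {2,4} for the 7 down — contradiction. So (1,1) = 1.
(1,2) = 5 − 1 = 4 completes the 5 across.
(3,1) = 11 − 4 = 7 completes the 11 down.
(3,2) = 9 − 7 = 2 completes the 9 across.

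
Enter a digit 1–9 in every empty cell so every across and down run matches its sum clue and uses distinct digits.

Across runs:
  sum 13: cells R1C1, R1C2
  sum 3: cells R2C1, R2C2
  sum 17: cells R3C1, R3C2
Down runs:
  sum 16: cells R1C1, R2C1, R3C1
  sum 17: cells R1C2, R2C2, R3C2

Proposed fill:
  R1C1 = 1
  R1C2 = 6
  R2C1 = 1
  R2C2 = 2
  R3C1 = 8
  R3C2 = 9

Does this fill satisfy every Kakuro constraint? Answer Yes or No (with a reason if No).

No — the across run R1C1–R1C2 sums to 7, not 13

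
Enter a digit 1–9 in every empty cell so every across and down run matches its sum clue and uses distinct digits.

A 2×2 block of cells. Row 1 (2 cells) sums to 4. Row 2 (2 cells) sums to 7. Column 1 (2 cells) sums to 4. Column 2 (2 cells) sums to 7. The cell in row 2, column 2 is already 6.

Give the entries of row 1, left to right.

3 1

4 in 2 cells must be {1,3}.
(1,2) = 7 − 6 = 1 completes the 7 down.
(2,1) = 7 − 6 = 1 completes the 7 across.
(1,1) = 4 − 1 = 3 completes the 4 across.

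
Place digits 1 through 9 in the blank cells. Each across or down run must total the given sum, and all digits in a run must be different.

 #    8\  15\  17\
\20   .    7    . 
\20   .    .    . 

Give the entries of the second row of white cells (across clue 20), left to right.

3, 8, 9

17 in 2 cells must be {8,9}.
Given what's placed, R1C1 must be 5 to fit the 20 across and 8 down.
R1C3 = 20 − 12 = 8 completes the 20 across.
R2C1 = 8 − 5 = 3 completes the 8 down.
R2C2 = 15 − 7 = 8 completes the 15 down.
R2C3 = 20 − 11 = 9 completes the 20 across.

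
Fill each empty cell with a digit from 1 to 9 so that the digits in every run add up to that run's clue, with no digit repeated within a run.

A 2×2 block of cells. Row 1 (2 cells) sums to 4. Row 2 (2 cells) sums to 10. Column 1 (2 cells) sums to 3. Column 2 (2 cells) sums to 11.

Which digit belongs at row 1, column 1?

1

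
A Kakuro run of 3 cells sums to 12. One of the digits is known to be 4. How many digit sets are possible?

3 distinct digits from 1–9 sum between 6 and 24.
Keeping only sets containing 4.
Enumerating: {1,4,7}, {2,4,6}, {3,4,5}.

3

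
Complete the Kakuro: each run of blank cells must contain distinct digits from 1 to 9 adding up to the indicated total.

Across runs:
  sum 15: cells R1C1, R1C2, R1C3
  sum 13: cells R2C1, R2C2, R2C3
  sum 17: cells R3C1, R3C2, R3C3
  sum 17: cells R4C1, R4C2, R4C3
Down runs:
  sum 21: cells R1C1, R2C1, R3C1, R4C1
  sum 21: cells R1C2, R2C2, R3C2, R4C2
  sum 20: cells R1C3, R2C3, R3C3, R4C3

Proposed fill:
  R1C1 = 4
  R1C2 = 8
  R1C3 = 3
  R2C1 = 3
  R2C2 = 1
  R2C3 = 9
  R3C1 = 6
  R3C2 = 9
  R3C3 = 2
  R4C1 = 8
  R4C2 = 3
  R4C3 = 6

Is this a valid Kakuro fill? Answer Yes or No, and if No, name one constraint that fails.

Across: 4+8+3=15; 3+1+9=13; 6+9+2=17; 8+3+6=17. Down: 4+3+6+8=21; 8+1+9+3=21; 3+9+2+6=20. No digit repeats within any run.

Yes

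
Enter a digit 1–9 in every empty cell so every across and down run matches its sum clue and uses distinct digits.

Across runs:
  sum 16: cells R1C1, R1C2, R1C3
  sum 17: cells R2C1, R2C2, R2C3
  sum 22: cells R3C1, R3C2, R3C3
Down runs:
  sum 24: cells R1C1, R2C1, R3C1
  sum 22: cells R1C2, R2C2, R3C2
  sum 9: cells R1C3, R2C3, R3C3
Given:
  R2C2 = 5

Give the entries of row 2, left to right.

24 in 3 cells must be {7,8,9}.
No cell is forced outright now. R1C2 can only be 8 or 9 (the digits allowed by both its 16 across and its 22 down). If R1C2 = 9: then R1C1 would have to be in {1,2,3,4,5,6} for the 16 across but in {7,8,9} for the 24 down — contradiction. So R1C2 = 8.
R1C1 = 7: the only remaining digit allowed by both the 16 across and the 24 down.
R1C3 = 16 − 15 = 1 completes the 16 across.
Given what's placed, R2C3 must be 3 to fit the 17 across and 9 down.
R3C2 = 22 − 13 = 9 completes the 22 down.
R3C3 = 9 − 4 = 5 completes the 9 down.
R2C1 = 17 − 8 = 9 completes the 17 across.

9 5 3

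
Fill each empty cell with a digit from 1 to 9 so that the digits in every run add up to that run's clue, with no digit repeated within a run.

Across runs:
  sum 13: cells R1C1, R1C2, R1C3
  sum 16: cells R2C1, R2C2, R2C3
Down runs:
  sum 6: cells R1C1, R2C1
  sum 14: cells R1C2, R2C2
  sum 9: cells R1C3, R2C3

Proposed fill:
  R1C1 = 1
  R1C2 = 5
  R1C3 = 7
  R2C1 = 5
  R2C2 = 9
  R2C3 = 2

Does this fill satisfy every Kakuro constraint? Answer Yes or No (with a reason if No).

Across: 1+5+7=13; 5+9+2=16. Down: 1+5=6; 5+9=14; 7+2=9. No digit repeats within any run.

Yes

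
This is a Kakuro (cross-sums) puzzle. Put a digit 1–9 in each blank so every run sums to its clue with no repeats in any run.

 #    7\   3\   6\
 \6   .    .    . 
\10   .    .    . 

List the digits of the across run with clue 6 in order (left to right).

6 in 3 cells must be {1,2,3}; 3 in 2 cells must be {1,2}.
Nothing is forced directly, so branch on R1C2, whose candidates are 1 or 2. If R1C2 = 1: that forces R1C3 = 2, R2C2 = 2, after which R2C3 would have to be in {1,3,5,7} for the 10 across but in {4} for the 6 down — contradiction. So R1C2 = 2.
Given what's placed, R1C3 must be 1 to fit the 6 across and 6 down.
R2C2 = 3 − 2 = 1 completes the 3 down.
R2C3 = 6 − 1 = 5 completes the 6 down.
R1C1 = 6 − 3 = 3 completes the 6 across.
R2C1 = 10 − 6 = 4 completes the 10 across.

3, 2, 1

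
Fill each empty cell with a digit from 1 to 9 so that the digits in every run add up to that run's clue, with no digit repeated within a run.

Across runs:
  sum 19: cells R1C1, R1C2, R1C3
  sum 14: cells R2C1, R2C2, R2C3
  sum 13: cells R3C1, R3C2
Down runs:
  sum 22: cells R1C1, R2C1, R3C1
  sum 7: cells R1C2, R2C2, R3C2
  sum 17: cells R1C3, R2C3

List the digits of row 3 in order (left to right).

7 in 3 cells must be {1,2,4}; 17 in 2 cells must be {8,9}.
Only 4 fits R3C2 under both its across sum 13 and down sum 7.
Given what's placed, R1C2 must be 2 to fit the 19 across and 7 down.
R2C2 = 7 − 6 = 1 completes the 7 down.
R3C1 = 13 − 4 = 9 completes the 13 across.

9 4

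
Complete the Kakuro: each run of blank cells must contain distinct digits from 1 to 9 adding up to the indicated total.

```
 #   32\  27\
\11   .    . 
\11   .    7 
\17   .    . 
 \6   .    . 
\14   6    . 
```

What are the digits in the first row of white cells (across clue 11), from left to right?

9 2

17 in 2 cells must be {8,9}.
R2C1 = 11 − 7 = 4 completes the 11 across.
Given what's placed, R4C1 must be 5 to fit the 6 across and 32 down.
R4C2 = 6 − 5 = 1 completes the 6 across.
R5C2 = 14 − 6 = 8 completes the 14 across.
Given what's placed, R3C2 must be 9 to fit the 17 across and 27 down.
R1C2 = 27 − 25 = 2 completes the 27 down.
R3C1 = 17 − 9 = 8 completes the 17 across.
R1C1 = 11 − 2 = 9 completes the 11 across.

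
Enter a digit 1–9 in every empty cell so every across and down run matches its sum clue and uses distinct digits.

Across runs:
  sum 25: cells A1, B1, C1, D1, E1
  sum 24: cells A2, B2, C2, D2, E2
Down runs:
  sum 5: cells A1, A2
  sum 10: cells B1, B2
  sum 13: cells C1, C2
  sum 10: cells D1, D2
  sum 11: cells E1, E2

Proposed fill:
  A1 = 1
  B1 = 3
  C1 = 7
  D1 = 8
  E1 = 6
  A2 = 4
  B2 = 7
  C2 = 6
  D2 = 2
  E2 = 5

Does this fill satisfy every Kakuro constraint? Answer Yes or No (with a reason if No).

Across: 1+3+7+8+6=25; 4+7+6+2+5=24. Down: 1+4=5; 3+7=10; 7+6=13; 8+2=10; 6+5=11. No digit repeats within any run.

Yes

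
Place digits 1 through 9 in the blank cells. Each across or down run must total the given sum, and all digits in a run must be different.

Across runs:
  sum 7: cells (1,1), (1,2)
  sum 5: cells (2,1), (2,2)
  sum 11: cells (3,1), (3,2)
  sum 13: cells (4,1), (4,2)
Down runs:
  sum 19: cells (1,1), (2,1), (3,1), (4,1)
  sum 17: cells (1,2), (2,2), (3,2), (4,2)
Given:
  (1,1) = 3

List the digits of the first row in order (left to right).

3 4

(1,2) = 7 − 3 = 4 completes the 7 across.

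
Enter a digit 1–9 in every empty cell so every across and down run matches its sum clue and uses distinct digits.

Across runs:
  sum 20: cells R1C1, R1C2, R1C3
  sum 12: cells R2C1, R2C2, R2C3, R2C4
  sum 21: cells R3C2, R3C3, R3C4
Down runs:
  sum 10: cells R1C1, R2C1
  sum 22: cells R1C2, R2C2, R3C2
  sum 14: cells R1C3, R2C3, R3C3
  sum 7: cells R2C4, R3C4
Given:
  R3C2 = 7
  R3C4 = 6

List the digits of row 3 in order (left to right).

7 8 6

R2C2 = 6: the only remaining digit allowed by both the 12 across and the 22 down.
R2C4 = 7 − 6 = 1 completes the 7 down.
R3C3 = 21 − 13 = 8 completes the 21 across.
R1C2 = 22 − 13 = 9 completes the 22 down.
Given what's placed, R2C3 must be 2 to fit the 12 across and 14 down.
R1C3 = 14 − 10 = 4 completes the 14 down.
R2C1 = 12 − 9 = 3 completes the 12 across.
R1C1 = 20 − 13 = 7 completes the 20 across.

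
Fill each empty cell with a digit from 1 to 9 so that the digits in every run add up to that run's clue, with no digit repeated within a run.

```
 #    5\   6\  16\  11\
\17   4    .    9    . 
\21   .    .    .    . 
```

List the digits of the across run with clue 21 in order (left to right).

1 5 7 8

16 in 2 cells must be {7,9}.
Given what's placed, R1C2 must be 1 to fit the 17 across and 6 down.
R1C4 = 17 − 14 = 3 completes the 17 across.
R2C1 = 5 − 4 = 1 completes the 5 down.
R2C2 = 6 − 1 = 5 completes the 6 down.
R2C3 = 16 − 9 = 7 completes the 16 down.
R2C4 = 21 − 13 = 8 completes the 21 across.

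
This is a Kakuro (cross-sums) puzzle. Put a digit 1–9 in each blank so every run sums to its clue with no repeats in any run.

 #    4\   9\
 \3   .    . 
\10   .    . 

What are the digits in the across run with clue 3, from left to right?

1, 2

3 in 2 cells must be {1,2}; 4 in 2 cells must be {1,3}.
The 3 across and the 4 down share only 1, so R1C1 = 1.
R1C2 = 3 − 1 = 2 completes the 3 across.
R2C1 = 4 − 1 = 3 completes the 4 down.
R2C2 = 10 − 3 = 7 completes the 10 across.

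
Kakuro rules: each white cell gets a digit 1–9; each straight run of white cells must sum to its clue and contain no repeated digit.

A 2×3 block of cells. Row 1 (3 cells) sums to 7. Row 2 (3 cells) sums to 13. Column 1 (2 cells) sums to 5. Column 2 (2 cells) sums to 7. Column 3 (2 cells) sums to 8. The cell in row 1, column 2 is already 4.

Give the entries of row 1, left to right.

1, 4, 2

7 in 3 cells must be {1,2,4}.
(2,2) = 7 − 4 = 3 completes the 7 down.
Nothing is forced directly, so branch on (1,1), whose candidates are 1 or 2. If (1,1) = 2: that forces (1,3) = 1, after which (2,1) would have to be in {1,2,4,6,8,9} for the 13 across but in {3} for the 5 down — contradiction. So (1,1) = 1.
(1,3) = 7 − 5 = 2 completes the 7 across.
(2,1) = 5 − 1 = 4 completes the 5 down.
(2,3) = 13 − 7 = 6 completes the 13 across.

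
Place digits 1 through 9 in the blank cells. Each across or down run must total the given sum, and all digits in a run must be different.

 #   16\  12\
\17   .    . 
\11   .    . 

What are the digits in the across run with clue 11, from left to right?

7, 4

17 in 2 cells must be {8,9}; 16 in 2 cells must be {7,9}.
The 17 across and the 16 down share only 9, so R1C1 = 9.
R1C2 = 17 − 9 = 8 completes the 17 across.
R2C1 = 16 − 9 = 7 completes the 16 down.
R2C2 = 11 − 7 = 4 completes the 11 across.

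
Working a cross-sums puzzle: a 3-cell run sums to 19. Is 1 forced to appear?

Counterexample: {2,8,9} sums to 19 without using 1.

No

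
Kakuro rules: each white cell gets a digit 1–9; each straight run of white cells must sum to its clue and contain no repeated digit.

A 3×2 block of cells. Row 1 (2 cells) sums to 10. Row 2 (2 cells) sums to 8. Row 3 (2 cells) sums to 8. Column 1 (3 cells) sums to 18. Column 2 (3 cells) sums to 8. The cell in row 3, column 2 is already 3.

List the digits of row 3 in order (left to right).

(2,2) = 1: the only remaining digit allowed by both the 8 across and the 8 down.
(3,1) = 8 − 3 = 5 completes the 8 across.
(1,2) = 8 − 4 = 4 completes the 8 down.
(2,1) = 8 − 1 = 7 completes the 8 across.
(1,1) = 10 − 4 = 6 completes the 10 across.

5, 3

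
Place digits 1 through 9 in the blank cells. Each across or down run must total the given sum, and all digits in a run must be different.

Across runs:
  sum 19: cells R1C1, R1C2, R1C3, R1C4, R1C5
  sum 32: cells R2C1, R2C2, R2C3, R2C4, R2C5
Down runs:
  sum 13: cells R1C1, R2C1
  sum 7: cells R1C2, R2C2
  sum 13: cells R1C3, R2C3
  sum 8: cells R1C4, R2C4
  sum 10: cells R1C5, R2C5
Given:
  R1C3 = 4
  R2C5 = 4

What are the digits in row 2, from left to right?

8, 6, 9, 5, 4

R1C5 = 10 − 4 = 6 completes the 10 down.
R2C3 = 13 − 4 = 9 completes the 13 down.
R1C1 = 5: the only remaining digit allowed by both the 19 across and the 13 down.
R2C1 = 13 − 5 = 8 completes the 13 down.
No cell is forced outright now. R2C2 can only be 5 or 6 (the digits allowed by both its 32 across and its 7 down). If R2C2 = 5: then R1C2 would have to be in {1,3} for the 19 across but in {2} for the 7 down — contradiction. So R2C2 = 6.
R1C2 = 7 − 6 = 1 completes the 7 down.
R1C4 = 19 − 16 = 3 completes the 19 across.
R2C4 = 32 − 27 = 5 completes the 32 across.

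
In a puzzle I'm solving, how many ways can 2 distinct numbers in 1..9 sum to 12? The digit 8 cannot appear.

2

2 distinct digits from 1–9 sum between 3 and 17.
Dropping sets that contain 8.
Enumerating: {3,9}, {5,7}.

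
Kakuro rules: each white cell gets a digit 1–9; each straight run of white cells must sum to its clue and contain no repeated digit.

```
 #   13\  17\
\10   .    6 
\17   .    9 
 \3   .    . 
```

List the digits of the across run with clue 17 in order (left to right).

8 9

17 in 2 cells must be {8,9}; 3 in 2 cells must be {1,2}.
R1C1 = 10 − 6 = 4 completes the 10 across.
R2C1 = 17 − 9 = 8 completes the 17 across.
R3C1 = 13 − 12 = 1 completes the 13 down.
R3C2 = 3 − 1 = 2 completes the 3 across.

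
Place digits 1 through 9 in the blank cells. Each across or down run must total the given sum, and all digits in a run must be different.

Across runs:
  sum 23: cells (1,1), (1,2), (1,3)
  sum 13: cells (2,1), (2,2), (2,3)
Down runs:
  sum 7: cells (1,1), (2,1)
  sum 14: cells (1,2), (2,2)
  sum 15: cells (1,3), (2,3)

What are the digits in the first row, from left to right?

23 in 3 cells must be {6,8,9}.
The 23 across and the 7 down share only 6, so (1,1) = 6.
(2,1) = 7 − 6 = 1 completes the 7 down.
Nothing is forced directly, so branch on (1,2), whose candidates are 8 or 9. If (1,2) = 8: that forces (1,3) = 9, after which (2,2) would have to be in {3,4,5,7,8,9} for the 13 across but in {6} for the 14 down — contradiction. So (1,2) = 9.
(1,3) = 23 − 15 = 8 completes the 23 across.
(2,2) = 14 − 9 = 5 completes the 14 down.
(2,3) = 13 − 6 = 7 completes the 13 across.

6, 9, 8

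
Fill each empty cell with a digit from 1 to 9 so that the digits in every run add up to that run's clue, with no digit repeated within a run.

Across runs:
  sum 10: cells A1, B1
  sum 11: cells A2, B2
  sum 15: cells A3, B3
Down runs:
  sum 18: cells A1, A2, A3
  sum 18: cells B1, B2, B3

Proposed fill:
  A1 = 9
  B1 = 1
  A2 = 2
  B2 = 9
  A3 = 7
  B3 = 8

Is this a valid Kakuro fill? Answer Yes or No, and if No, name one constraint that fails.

Yes

Across: 9+1=10; 2+9=11; 7+8=15. Down: 9+2+7=18; 1+9+8=18. No digit repeats within any run.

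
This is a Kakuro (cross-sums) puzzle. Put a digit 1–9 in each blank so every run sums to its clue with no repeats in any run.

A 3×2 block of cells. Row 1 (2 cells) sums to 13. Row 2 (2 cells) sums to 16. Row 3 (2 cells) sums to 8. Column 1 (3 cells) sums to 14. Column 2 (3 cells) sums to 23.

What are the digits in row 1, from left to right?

16 in 2 cells must be {7,9}; 23 in 3 cells must be {6,8,9}.
The 16 across and the 23 down share only 9, so (2,2) = 9.
Given what's placed, (3,2) must be 6 to fit the 8 across and 23 down.
(1,2) = 23 − 15 = 8 completes the 23 down.
(2,1) = 16 − 9 = 7 completes the 16 across.
(3,1) = 8 − 6 = 2 completes the 8 across.
(1,1) = 13 − 8 = 5 completes the 13 across.

5, 8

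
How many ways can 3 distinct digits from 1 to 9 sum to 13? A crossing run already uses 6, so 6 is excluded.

5

3 distinct digits from 1–9 sum between 6 and 24.
Dropping sets that contain 6.
Enumerating: {1,3,9}, {1,4,8}, {1,5,7}, {2,3,8}, {2,4,7}.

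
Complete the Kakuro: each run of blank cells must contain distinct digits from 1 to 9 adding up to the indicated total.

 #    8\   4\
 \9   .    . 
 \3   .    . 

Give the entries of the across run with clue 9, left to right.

3 in 2 cells must be {1,2}; 4 in 2 cells must be {1,3}.
The 3 across and the 4 down share only 1, so R2C2 = 1.
R1C2 = 4 − 1 = 3 completes the 4 down.
R2C1 = 3 − 1 = 2 completes the 3 across.
R1C1 = 9 − 3 = 6 completes the 9 across.

6, 3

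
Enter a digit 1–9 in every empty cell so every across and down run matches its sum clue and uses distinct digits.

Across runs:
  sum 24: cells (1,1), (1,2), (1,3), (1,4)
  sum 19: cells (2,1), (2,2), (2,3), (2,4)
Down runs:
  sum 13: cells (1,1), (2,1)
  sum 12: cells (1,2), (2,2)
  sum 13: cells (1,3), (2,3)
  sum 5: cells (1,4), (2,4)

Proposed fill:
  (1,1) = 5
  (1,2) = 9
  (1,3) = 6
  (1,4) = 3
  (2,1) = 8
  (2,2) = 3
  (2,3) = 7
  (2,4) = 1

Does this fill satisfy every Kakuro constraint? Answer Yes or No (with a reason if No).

No — the down run (1,4)–(2,4) sums to 4, not 5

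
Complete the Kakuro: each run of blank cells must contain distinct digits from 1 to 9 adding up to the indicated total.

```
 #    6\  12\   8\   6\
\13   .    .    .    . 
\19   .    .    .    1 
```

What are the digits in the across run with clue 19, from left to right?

2 9 7 1

R1C4 = 6 − 1 = 5 completes the 6 down.
Nothing is forced directly, so branch on R1C1, whose candidates are 1 or 4. If R1C1 = 1: that forces R1C3 = 3, R2C1 = 5, after which R2C3 would have to be in {4,6,7,9} for the 19 across but in {5} for the 8 down — contradiction. So R1C1 = 4.
Given what's placed, R1C2 must be 3 to fit the 13 across and 12 down.
R1C3 = 13 − 12 = 1 completes the 13 across.
R2C1 = 6 − 4 = 2 completes the 6 down.
R2C2 = 12 − 3 = 9 completes the 12 down.
R2C3 = 19 − 12 = 7 completes the 19 across.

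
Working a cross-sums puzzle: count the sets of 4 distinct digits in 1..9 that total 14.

5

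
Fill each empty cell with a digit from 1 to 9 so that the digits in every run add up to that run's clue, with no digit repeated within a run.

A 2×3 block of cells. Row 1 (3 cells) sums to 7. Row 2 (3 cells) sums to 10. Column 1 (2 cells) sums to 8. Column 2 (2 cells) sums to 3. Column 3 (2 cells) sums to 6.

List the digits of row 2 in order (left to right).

7 in 3 cells must be {1,2,4}; 3 in 2 cells must be {1,2}.
Nothing is forced directly, so branch on (1,1), whose candidates are 1 or 2. If (1,1) = 2: that forces (1,2) = 1, (1,3) = 4, (2,1) = 6, after which (2,2) would have to be in {1,3} for the 10 across but in {2} for the 3 down — contradiction. So (1,1) = 1.
Given what's placed, (1,2) must be 2 to fit the 7 across and 3 down.
(1,3) = 7 − 3 = 4 completes the 7 across.
(2,1) = 8 − 1 = 7 completes the 8 down.
(2,2) = 3 − 2 = 1 completes the 3 down.
(2,3) = 10 − 8 = 2 completes the 10 across.

7 1 2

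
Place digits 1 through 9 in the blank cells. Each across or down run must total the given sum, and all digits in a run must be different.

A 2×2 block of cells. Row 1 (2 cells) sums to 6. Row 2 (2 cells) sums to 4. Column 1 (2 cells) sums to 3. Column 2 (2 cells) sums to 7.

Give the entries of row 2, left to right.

1 3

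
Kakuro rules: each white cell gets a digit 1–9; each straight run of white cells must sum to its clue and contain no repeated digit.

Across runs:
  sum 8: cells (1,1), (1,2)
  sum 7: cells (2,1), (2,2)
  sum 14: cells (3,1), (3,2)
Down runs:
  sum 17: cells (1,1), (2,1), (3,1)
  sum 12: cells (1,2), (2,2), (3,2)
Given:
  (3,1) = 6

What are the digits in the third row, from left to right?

(3,2) = 14 − 6 = 8 completes the 14 across.
No cell is forced outright now. (1,2) can only be 1 or 3 (the digits allowed by both its 8 across and its 12 down). If (1,2) = 3: then (1,1) would have to be in {5} for the 8 across but in {2,3,4,7,8,9} for the 17 down — contradiction. So (1,2) = 1.
(1,1) = 8 − 1 = 7 completes the 8 across.
(2,1) = 17 − 13 = 4 completes the 17 down.
(2,2) = 7 − 4 = 3 completes the 7 across.

6 8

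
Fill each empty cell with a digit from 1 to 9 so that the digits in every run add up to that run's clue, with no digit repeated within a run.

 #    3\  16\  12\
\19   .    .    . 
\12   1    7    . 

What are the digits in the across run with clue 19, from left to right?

2 9 8

3 in 2 cells must be {1,2}; 16 in 2 cells must be {7,9}.
R1C1 = 3 − 1 = 2 completes the 3 down.
R1C2 = 16 − 7 = 9 completes the 16 down.
R1C3 = 19 − 11 = 8 completes the 19 across.
R2C3 = 12 − 8 = 4 completes the 12 across.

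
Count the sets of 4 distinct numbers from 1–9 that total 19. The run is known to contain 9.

4

4 distinct digits from 1–9 sum between 10 and 30.
Keeping only sets containing 9.
Enumerating: {1,2,7,9}, {1,3,6,9}, {1,4,5,9}, {2,3,5,9}.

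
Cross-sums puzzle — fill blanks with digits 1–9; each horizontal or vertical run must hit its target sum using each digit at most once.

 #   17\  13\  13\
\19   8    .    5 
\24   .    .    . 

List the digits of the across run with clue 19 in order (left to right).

24 in 3 cells must be {7,8,9}; 17 in 2 cells must be {8,9}.
R1C2 = 19 − 13 = 6 completes the 19 across.
R2C1 = 17 − 8 = 9 completes the 17 down.
R2C2 = 13 − 6 = 7 completes the 13 down.
R2C3 = 24 − 16 = 8 completes the 24 across.

8, 6, 5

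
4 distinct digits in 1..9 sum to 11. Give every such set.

4 distinct digits from 1–9 sum between 10 and 30.
Only one set works: {1,2,3,5}.

{1,2,3,5}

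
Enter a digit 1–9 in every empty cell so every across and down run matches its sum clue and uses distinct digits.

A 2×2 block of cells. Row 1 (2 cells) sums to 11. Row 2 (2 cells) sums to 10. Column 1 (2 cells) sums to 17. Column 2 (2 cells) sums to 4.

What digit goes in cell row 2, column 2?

1

17 in 2 cells must be {8,9}; 4 in 2 cells must be {1,3}.
The 11 across and the 4 down share only 3, so (1,2) = 3.
(2,2) = 4 − 3 = 1 completes the 4 down.
(1,1) = 11 − 3 = 8 completes the 11 across.
(2,1) = 10 − 1 = 9 completes the 10 across.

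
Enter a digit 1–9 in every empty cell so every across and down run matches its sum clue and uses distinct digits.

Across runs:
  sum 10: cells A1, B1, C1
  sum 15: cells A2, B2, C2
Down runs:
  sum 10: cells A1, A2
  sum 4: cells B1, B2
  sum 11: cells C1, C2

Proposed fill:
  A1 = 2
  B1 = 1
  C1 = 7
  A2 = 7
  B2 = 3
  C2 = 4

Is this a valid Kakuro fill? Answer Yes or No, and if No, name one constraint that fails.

No — the down run A1–A2 sums to 9, not 10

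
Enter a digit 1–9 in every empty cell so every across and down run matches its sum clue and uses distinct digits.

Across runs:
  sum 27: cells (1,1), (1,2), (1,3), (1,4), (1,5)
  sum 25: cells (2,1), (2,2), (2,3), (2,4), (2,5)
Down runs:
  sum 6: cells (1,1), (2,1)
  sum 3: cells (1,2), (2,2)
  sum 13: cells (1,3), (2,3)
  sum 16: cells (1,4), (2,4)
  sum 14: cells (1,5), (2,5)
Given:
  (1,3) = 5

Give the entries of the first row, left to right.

4 2 5 7 9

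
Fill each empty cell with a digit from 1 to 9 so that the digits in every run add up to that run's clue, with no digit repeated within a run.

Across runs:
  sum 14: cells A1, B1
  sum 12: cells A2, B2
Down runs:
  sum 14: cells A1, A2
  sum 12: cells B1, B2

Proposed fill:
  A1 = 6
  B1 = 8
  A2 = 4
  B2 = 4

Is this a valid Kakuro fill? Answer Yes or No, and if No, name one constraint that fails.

No — the across run A2–B2 sums to 8, not 12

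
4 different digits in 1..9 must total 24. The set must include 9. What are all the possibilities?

{1,6,8,9}; {2,5,8,9}; {2,6,7,9}; {3,4,8,9}; {3,5,7,9}; {4,5,6,9}

4 distinct digits from 1–9 sum between 10 and 30.
Keeping only sets containing 9.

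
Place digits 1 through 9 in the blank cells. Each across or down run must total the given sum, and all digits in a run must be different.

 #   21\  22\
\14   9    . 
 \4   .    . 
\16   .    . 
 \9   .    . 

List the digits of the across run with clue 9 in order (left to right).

4 in 2 cells must be {1,3}; 16 in 2 cells must be {7,9}.
R1C2 = 14 − 9 = 5 completes the 14 across.
Given what's placed, R3C1 must be 7 to fit the 16 across and 21 down.
R3C2 = 16 − 7 = 9 completes the 16 across.
Given what's placed, R2C2 must be 1 to fit the 4 across and 22 down.
R4C2 = 22 − 15 = 7 completes the 22 down.
R2C1 = 4 − 1 = 3 completes the 4 across.
R4C1 = 9 − 7 = 2 completes the 9 across.

2 7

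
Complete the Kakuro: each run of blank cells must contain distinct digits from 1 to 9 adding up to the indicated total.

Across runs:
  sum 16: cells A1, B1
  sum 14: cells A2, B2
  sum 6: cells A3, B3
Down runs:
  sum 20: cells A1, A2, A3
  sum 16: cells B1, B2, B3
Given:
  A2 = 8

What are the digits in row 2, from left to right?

8 6

16 in 2 cells must be {7,9}.
B2 = 14 − 8 = 6 completes the 14 across.
Given what's placed, A3 must be 5 to fit the 6 across and 20 down.
B3 = 6 − 5 = 1 completes the 6 across.
A1 = 20 − 13 = 7 completes the 20 down.
B1 = 16 − 7 = 9 completes the 16 across.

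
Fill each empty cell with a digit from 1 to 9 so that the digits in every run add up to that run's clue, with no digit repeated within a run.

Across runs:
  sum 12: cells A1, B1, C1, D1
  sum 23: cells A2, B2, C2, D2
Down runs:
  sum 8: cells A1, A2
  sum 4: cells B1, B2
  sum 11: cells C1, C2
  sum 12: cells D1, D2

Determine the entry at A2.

6

4 in 2 cells must be {1,3}.
Nothing is forced directly, so branch on B1, whose candidates are 1 or 3. If B1 = 3: then D1 would have to be in {1,2,6} for the 12 across but in {3,4,5,7,8,9} for the 12 down — contradiction. So B1 = 1.
B2 = 4 − 1 = 3 completes the 4 down.
Nothing is forced directly, so branch on A2, whose candidates are 5 or 6 or 7. If A2 = 5: that forces A1 = 3, after which D1 would have to be in {2,6} for the 12 across but in {3,4,5,7,8,9} for the 12 down — contradiction. If A2 = 7: then A1 would have to be in {2,3,4,5,6} for the 12 across but in {1} for the 8 down — contradiction. So A2 = 6.
A1 = 8 − 6 = 2 completes the 8 down.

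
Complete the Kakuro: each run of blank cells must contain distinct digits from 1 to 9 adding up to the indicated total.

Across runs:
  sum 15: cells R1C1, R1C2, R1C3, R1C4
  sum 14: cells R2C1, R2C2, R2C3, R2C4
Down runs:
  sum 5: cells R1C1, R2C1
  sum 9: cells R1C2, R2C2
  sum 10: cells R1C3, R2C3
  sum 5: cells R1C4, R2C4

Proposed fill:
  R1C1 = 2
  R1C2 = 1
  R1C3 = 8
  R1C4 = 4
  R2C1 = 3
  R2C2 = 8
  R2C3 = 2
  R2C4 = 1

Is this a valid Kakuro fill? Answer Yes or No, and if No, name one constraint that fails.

Yes

Across: 2+1+8+4=15; 3+8+2+1=14. Down: 2+3=5; 1+8=9; 8+2=10; 4+1=5. No digit repeats within any run.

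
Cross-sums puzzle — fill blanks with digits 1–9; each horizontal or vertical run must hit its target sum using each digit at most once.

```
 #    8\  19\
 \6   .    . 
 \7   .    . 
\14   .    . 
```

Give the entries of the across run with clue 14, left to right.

5 9

The 14 across and the 8 down share only 5, so R3C1 = 5.
R3C2 = 14 − 5 = 9 completes the 14 across.
Nothing is forced directly, so branch on R1C1, whose candidates are 1 or 2. If R1C1 = 1: then R1C2 would have to be in {5} for the 6 across but in {2,3,4,6,7,8} for the 19 down — contradiction. So R1C1 = 2.
R1C2 = 6 − 2 = 4 completes the 6 across.
R2C1 = 8 − 7 = 1 completes the 8 down.
R2C2 = 7 − 1 = 6 completes the 7 across.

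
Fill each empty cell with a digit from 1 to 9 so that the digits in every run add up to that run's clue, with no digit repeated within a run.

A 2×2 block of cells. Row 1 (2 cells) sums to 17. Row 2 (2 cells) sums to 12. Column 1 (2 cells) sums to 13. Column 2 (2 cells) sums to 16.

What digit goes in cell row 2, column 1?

5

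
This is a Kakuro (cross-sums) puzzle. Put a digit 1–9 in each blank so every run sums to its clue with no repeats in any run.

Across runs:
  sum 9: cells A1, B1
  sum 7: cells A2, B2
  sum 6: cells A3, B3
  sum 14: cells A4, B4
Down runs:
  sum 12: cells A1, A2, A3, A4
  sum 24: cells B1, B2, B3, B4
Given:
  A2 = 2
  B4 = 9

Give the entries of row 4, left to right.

B2 = 7 − 2 = 5 completes the 7 across.
A4 = 14 − 9 = 5 completes the 14 across.
No cell is forced outright now. A1 can only be 1 or 4 (the digits allowed by both its 9 across and its 12 down). If A1 = 4: then B1 would have to be in {5} for the 9 across but in {2,3,4,6,7,8} for the 24 down — contradiction. So A1 = 1.
B1 = 9 − 1 = 8 completes the 9 across.
A3 = 12 − 8 = 4 completes the 12 down.
B3 = 6 − 4 = 2 completes the 6 across.

5, 9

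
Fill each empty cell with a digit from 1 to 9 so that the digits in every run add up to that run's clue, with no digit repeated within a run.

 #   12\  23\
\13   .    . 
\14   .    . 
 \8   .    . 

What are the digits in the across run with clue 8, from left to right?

23 in 3 cells must be {6,8,9}.
The 8 across and the 23 down share only 6, so R3C2 = 6.
R3C1 = 8 − 6 = 2 completes the 8 across.
Nothing is forced directly, so branch on R1C2, whose candidates are 8 or 9. If R1C2 = 8: then R1C1 would have to be in {5} for the 13 across but in {1,3,4,6,7,9} for the 12 down — contradiction. So R1C2 = 9.
R1C1 = 13 − 9 = 4 completes the 13 across.
R2C1 = 12 − 6 = 6 completes the 12 down.
R2C2 = 14 − 6 = 8 completes the 14 across.

2 6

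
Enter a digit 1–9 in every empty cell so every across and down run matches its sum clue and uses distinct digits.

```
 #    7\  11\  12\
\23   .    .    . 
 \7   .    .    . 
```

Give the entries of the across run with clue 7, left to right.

23 in 3 cells must be {6,8,9}; 7 in 3 cells must be {1,2,4}.
The 23 across and the 7 down share only 6, so R1C1 = 6.
R2C1 = 7 − 6 = 1 completes the 7 down.
Given what's placed, R2C3 must be 4 to fit the 7 across and 12 down.
R1C3 = 12 − 4 = 8 completes the 12 down.
R2C2 = 7 − 5 = 2 completes the 7 across.
R1C2 = 23 − 14 = 9 completes the 23 across.

1 2 4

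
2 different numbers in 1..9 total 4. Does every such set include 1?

The only way to make 4 from 2 distinct digits is {1,3}, which contains 1.

Yes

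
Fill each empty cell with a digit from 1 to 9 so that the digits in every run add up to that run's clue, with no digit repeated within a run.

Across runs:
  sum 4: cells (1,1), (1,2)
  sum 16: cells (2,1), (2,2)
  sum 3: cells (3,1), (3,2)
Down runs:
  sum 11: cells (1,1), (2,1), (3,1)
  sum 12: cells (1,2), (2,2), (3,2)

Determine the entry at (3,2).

2

4 in 2 cells must be {1,3}; 16 in 2 cells must be {7,9}; 3 in 2 cells must be {1,2}.
The 16 across and the 11 down share only 7, so (2,1) = 7.
(2,2) = 16 − 7 = 9 completes the 16 across.
Given what's placed, (3,1) must be 1 to fit the 3 across and 11 down.
(3,2) = 3 − 1 = 2 completes the 3 across.
(1,1) = 11 − 8 = 3 completes the 11 down.
(1,2) = 4 − 3 = 1 completes the 4 across.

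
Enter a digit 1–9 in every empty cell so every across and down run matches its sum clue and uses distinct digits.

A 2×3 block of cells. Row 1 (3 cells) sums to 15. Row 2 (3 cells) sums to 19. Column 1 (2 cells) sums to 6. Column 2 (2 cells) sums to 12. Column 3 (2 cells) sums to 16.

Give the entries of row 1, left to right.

16 in 2 cells must be {7,9}.
Nothing is forced directly, so branch on (2,1), whose candidates are 2 or 4 or 5. If (2,1) = 2: that forces (1,1) = 4, (1,3) = 9, after which (2,3) would have to be in {8,9} for the 19 across but in {7} for the 16 down — contradiction. If (2,1) = 5: that forces (1,1) = 1, (1,3) = 9, (2,2) = 8, after which (2,3) would have to be in {6} for the 19 across but in {7} for the 16 down — contradiction. So (2,1) = 4.
(1,1) = 6 − 4 = 2 completes the 6 down.
Nothing is forced directly, so branch on (1,3), whose candidates are 7 or 9. If (1,3) = 7: then (1,2) would have to be in {6} for the 15 across but in {3,4,5,7,8,9} for the 12 down — contradiction. So (1,3) = 9.
(1,2) = 15 − 11 = 4 completes the 15 across.
(2,2) = 12 − 4 = 8 completes the 12 down.
(2,3) = 19 − 12 = 7 completes the 19 across.

2 4 9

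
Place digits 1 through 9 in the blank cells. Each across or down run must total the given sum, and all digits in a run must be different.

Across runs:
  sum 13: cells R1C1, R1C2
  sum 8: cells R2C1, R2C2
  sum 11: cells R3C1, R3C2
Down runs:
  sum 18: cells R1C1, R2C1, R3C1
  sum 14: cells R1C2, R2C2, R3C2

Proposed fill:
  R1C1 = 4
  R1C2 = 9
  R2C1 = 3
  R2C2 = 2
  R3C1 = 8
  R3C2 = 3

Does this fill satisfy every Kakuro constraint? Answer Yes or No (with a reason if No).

No — the down run R1C1–R3C1 sums to 15, not 18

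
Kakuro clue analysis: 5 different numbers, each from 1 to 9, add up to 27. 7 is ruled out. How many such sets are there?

4

5 distinct digits from 1–9 sum between 15 and 35.
Dropping sets that contain 7.
Enumerating: {1,3,6,8,9}, {1,4,5,8,9}, {2,3,5,8,9}, {3,4,5,6,9}.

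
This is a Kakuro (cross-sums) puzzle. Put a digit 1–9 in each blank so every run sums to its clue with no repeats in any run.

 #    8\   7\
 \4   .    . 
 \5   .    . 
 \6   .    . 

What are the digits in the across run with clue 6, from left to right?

4, 2

4 in 2 cells must be {1,3}; 7 in 3 cells must be {1,2,4}.
The 4 across and the 7 down share only 1, so R1C2 = 1.
R1C1 = 4 − 1 = 3 completes the 4 across.
Nothing is forced directly, so branch on R2C1, whose candidates are 1 or 4. If R2C1 = 4: then R2C2 would have to be in {1} for the 5 across but in {2,4} for the 7 down — contradiction. So R2C1 = 1.
R2C2 = 5 − 1 = 4 completes the 5 across.
R3C1 = 8 − 4 = 4 completes the 8 down.
R3C2 = 6 − 4 = 2 completes the 6 across.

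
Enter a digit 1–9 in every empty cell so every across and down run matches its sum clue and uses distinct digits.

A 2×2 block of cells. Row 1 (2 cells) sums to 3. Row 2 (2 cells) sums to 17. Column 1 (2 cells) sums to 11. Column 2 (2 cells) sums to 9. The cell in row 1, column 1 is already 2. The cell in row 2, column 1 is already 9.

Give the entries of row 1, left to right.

3 in 2 cells must be {1,2}; 17 in 2 cells must be {8,9}.
(1,2) = 3 − 2 = 1 completes the 3 across.
(2,2) = 17 − 9 = 8 completes the 17 across.

2 1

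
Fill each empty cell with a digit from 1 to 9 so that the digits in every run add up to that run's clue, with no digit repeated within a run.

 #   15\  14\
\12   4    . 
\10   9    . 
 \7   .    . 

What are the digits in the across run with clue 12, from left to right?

R1C2 = 12 − 4 = 8 completes the 12 across.
R2C2 = 10 − 9 = 1 completes the 10 across.
R3C1 = 15 − 13 = 2 completes the 15 down.
R3C2 = 7 − 2 = 5 completes the 7 across.

4, 8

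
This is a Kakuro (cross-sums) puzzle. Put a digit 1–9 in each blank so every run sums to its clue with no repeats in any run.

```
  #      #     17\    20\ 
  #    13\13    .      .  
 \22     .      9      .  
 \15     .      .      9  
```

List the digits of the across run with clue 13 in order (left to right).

7 6

Nothing is forced directly, so branch on R3C1, whose candidates are 4 or 5. If R3C1 = 4: then R2C1 would have to be in {5,6,7,8} for the 22 across but in {9} for the 13 down — contradiction. So R3C1 = 5.
R2C1 = 13 − 5 = 8 completes the 13 down.
R2C3 = 22 − 17 = 5 completes the 22 across.
R3C2 = 15 − 14 = 1 completes the 15 across.
R1C2 = 17 − 10 = 7 completes the 17 down.
R1C3 = 13 − 7 = 6 completes the 13 across.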